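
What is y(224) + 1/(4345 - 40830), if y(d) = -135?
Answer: -4925476/36485 ≈ -135.00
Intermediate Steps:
y(224) + 1/(4345 - 40830) = -135 + 1/(4345 - 40830) = -135 + 1/(-36485) = -135 - 1/36485 = -4925476/36485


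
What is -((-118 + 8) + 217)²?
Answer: -11449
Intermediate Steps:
-((-118 + 8) + 217)² = -(-110 + 217)² = -1*107² = -1*11449 = -11449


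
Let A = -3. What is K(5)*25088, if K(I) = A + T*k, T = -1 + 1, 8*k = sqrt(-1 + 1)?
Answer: -75264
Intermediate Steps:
k = 0 (k = sqrt(-1 + 1)/8 = sqrt(0)/8 = (1/8)*0 = 0)
T = 0
K(I) = -3 (K(I) = -3 + 0*0 = -3 + 0 = -3)
K(5)*25088 = -3*25088 = -75264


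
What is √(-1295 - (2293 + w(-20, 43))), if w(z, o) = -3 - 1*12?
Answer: 3*I*√397 ≈ 59.775*I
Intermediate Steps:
w(z, o) = -15 (w(z, o) = -3 - 12 = -15)
√(-1295 - (2293 + w(-20, 43))) = √(-1295 - (2293 - 15)) = √(-1295 - 1*2278) = √(-1295 - 2278) = √(-3573) = 3*I*√397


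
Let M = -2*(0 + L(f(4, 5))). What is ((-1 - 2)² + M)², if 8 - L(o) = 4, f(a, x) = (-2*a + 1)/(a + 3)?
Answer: 1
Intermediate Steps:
f(a, x) = (1 - 2*a)/(3 + a)
L(o) = 4 (L(o) = 8 - 1*4 = 8 - 4 = 4)
M = -8 (M = -2*(0 + 4) = -2*4 = -8)
((-1 - 2)² + M)² = ((-1 - 2)² - 8)² = ((-3)² - 8)² = (9 - 8)² = 1² = 1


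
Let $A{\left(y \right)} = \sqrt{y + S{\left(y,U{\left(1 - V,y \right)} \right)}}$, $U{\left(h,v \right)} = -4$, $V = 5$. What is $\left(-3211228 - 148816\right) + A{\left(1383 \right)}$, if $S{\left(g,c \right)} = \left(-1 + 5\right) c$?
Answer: $-3360044 + \sqrt{1367} \approx -3.36 \cdot 10^{6}$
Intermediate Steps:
$S{\left(g,c \right)} = 4 c$
$A{\left(y \right)} = \sqrt{-16 + y}$ ($A{\left(y \right)} = \sqrt{y + 4 \left(-4\right)} = \sqrt{y - 16} = \sqrt{-16 + y}$)
$\left(-3211228 - 148816\right) + A{\left(1383 \right)} = \left(-3211228 - 148816\right) + \sqrt{-16 + 1383} = -3360044 + \sqrt{1367}$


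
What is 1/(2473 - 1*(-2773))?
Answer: 1/5246 ≈ 0.00019062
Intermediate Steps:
1/(2473 - 1*(-2773)) = 1/(2473 + 2773) = 1/5246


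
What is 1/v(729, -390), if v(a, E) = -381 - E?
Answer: 1/9 ≈ 0.11111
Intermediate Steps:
1/v(729, -390) = 1/(-381 - 1*(-390)) = 1/(-381 + 390) = 1/9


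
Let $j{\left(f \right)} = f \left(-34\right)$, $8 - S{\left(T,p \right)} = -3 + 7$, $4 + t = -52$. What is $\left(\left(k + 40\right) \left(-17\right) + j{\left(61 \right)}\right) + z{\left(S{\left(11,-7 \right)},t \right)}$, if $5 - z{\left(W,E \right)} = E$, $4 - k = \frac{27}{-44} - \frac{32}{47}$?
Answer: $- \frac{5755257}{2068} \approx -2783.0$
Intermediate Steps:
$t = -56$ ($t = -4 - 52 = -56$)
$k = \frac{10949}{2068}$ ($k = 4 - \left(\frac{27}{-44} - \frac{32}{47}\right) = 4 - \left(27 \left(- \frac{1}{44}\right) - \frac{32}{47}\right) = 4 - \left(- \frac{27}{44} - \frac{32}{47}\right) = 4 - - \frac{2677}{2068} = 4 + \frac{2677}{2068} = \frac{10949}{2068} \approx 5.2945$)
$S{\left(T,p \right)} = 4$ ($S{\left(T,p \right)} = 8 - \left(-3 + 7\right) = 8 - 4 = 4$)
$j{\left(f \right)} = - 34 f$
$z{\left(W,E \right)} = 5 - E$
$\left(\left(k + 40\right) \left(-17\right) + j{\left(61 \right)}\right) + z{\left(S{\left(11,-7 \right)},t \right)} = \left(\left(\frac{10949}{2068} + 40\right) \left(-17\right) - 2074\right) + \left(5 - -56\right) = \left(\frac{93669}{2068} \left(-17\right) - 2074\right) + \left(5 + 56\right) = \left(- \frac{1592373}{2068} - 2074\right) + 61 = - \frac{5881405}{2068} + 61 = - \frac{5755257}{2068}$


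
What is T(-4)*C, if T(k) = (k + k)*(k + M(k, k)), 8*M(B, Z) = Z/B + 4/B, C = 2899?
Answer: 92768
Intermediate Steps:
M(B, Z) = 1/(2*B) + Z/(8*B) (M(B, Z) = (Z/B + 4/B)/8 = (4/B + Z/B)/8 = 1/(2*B) + Z/(8*B))
T(k) = 2*k*(k + (4 + k)/(8*k)) (T(k) = (k + k)*(k + (4 + k)/(8*k)) = (2*k)*(k + (4 + k)/(8*k)) = 2*k*(k + (4 + k)/(8*k)))
T(-4)*C = (1 + 2*(-4)² + (¼)*(-4))*2899 = (1 + 2*16 - 1)*2899 = (1 + 32 - 1)*2899 = 32*2899 = 92768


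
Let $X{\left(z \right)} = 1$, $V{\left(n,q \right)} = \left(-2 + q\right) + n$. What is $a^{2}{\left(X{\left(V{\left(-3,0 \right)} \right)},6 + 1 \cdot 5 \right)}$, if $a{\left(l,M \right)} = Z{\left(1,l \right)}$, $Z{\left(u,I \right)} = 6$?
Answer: $36$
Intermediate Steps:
$V{\left(n,q \right)} = -2 + n + q$
$a{\left(l,M \right)} = 6$
$a^{2}{\left(X{\left(V{\left(-3,0 \right)} \right)},6 + 1 \cdot 5 \right)} = 6^{2} = 36$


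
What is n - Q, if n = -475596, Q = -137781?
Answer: -337815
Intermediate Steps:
n - Q = -475596 - 1*(-137781) = -475596 + 137781 = -337815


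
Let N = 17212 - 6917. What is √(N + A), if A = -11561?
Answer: I*√1266 ≈ 35.581*I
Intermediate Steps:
N = 10295
√(N + A) = √(10295 - 11561) = √(-1266) = I*√1266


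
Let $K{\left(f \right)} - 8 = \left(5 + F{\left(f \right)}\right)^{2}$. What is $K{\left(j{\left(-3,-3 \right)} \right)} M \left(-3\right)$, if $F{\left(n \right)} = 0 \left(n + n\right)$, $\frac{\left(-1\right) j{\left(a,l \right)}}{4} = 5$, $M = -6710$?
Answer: $664290$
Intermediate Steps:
$j{\left(a,l \right)} = -20$ ($j{\left(a,l \right)} = \left(-4\right) 5 = -20$)
$F{\left(n \right)} = 0$ ($F{\left(n \right)} = 0 \cdot 2 n = 0$)
$K{\left(f \right)} = 33$ ($K{\left(f \right)} = 8 + \left(5 + 0\right)^{2} = 8 + 5^{2} = 8 + 25 = 33$)
$K{\left(j{\left(-3,-3 \right)} \right)} M \left(-3\right) = 33 \left(\left(-6710\right) \left(-3\right)\right) = 33 \cdot 20130 = 664290$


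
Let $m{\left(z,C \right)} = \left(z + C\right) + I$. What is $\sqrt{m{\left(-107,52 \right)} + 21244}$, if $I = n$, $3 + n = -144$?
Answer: $3 \sqrt{2338} \approx 145.06$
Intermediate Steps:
$n = -147$ ($n = -3 - 144 = -147$)
$I = -147$
$m{\left(z,C \right)} = -147 + C + z$ ($m{\left(z,C \right)} = \left(z + C\right) - 147 = \left(C + z\right) - 147 = -147 + C + z$)
$\sqrt{m{\left(-107,52 \right)} + 21244} = \sqrt{\left(-147 + 52 - 107\right) + 21244} = \sqrt{-202 + 21244} = \sqrt{21042} = 3 \sqrt{2338}$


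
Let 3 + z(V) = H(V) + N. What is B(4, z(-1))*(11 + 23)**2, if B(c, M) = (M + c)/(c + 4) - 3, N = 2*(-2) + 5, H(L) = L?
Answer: -6647/2 ≈ -3323.5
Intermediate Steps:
N = 1 (N = -4 + 5 = 1)
z(V) = -2 + V (z(V) = -3 + (V + 1) = -3 + (1 + V) = -2 + V)
B(c, M) = -3 + (M + c)/(4 + c) (B(c, M) = (M + c)/(4 + c) - 3 = -3 + (M + c)/(4 + c))
B(4, z(-1))*(11 + 23)**2 = ((-12 + (-2 - 1) - 2*4)/(4 + 4))*(11 + 23)**2 = ((-12 - 3 - 8)/8)*34**2 = ((1/8)*(-23))*1156 = -23/8*1156 = -6647/2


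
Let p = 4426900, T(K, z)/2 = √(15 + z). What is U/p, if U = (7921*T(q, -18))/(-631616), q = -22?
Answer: -7921*I*√3/1398050435200 ≈ -9.8134e-9*I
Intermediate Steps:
T(K, z) = 2*√(15 + z)
U = -7921*I*√3/315808 (U = (7921*(2*√(15 - 18)))/(-631616) = (7921*(2*√(-3)))*(-1/631616) = (7921*(2*(I*√3)))*(-1/631616) = (7921*(2*I*√3))*(-1/631616) = (15842*I*√3)*(-1/631616) = -7921*I*√3/315808 ≈ -0.043443*I)
U/p = -7921*I*√3/315808/4426900 = -7921*I*√3/315808*(1/4426900) = -7921*I*√3/1398050435200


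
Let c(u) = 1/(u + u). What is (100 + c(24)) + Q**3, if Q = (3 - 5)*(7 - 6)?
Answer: 4417/48 ≈ 92.021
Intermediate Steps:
c(u) = 1/(2*u)
Q = -2 (Q = -2*1 = -2)
(100 + c(24)) + Q**3 = (100 + (1/2)/24) + (-2)**3 = (100 + (1/2)*(1/24)) - 8 = (100 + 1/48) - 8 = 4801/48 - 8 = 4417/48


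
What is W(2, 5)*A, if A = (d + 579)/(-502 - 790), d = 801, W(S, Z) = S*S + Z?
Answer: -3105/323 ≈ -9.6130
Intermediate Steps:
W(S, Z) = Z + S² (W(S, Z) = S² + Z = Z + S²)
A = -345/323 (A = (801 + 579)/(-502 - 790) = 1380/(-1292) = 1380*(-1/1292) = -345/323 ≈ -1.0681)
W(2, 5)*A = (5 + 2²)*(-345/323) = (5 + 4)*(-345/323) = 9*(-345/323) = -3105/323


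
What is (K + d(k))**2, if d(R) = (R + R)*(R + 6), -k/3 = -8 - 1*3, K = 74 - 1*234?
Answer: 5827396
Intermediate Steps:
K = -160 (K = 74 - 234 = -160)
k = 33 (k = -3*(-8 - 1*3) = -3*(-8 - 3) = -3*(-11) = 33)
d(R) = 2*R*(6 + R) (d(R) = (2*R)*(6 + R) = 2*R*(6 + R))
(K + d(k))**2 = (-160 + 2*33*(6 + 33))**2 = (-160 + 2*33*39)**2 = (-160 + 2574)**2 = 2414**2 = 5827396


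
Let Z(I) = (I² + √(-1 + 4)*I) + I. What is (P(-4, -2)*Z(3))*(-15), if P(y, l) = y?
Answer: 720 + 180*√3 ≈ 1031.8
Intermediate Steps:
Z(I) = I + I² + I*√3 (Z(I) = (I² + √3*I) + I = (I² + I*√3) + I = I + I² + I*√3)
(P(-4, -2)*Z(3))*(-15) = -12*(1 + 3 + √3)*(-15) = -12*(4 + √3)*(-15) = -4*(12 + 3*√3)*(-15) = (-48 - 12*√3)*(-15) = 720 + 180*√3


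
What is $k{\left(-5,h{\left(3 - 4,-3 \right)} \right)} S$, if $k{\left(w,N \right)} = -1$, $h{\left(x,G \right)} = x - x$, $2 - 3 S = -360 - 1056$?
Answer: $- \frac{1418}{3} \approx -472.67$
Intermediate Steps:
$S = \frac{1418}{3}$ ($S = \frac{2}{3} - \frac{-360 - 1056}{3} = \frac{2}{3} - -472 = \frac{2}{3} + 472 = \frac{1418}{3} \approx 472.67$)
$h{\left(x,G \right)} = 0$
$k{\left(-5,h{\left(3 - 4,-3 \right)} \right)} S = \left(-1\right) \frac{1418}{3} = - \frac{1418}{3}$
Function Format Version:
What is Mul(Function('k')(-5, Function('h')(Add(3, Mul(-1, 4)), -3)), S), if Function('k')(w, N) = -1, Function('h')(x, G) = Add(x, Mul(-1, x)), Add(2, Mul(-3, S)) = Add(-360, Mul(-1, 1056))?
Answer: Rational(-1418, 3) ≈ -472.67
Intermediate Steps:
S = Rational(1418, 3) (S = Add(Rational(2, 3), Mul(Rational(-1, 3), Add(-360, Mul(-1, 1056)))) = Add(Rational(2, 3), Mul(Rational(-1, 3), Add(-360, -1056))) = Add(Rational(2, 3), Mul(Rational(-1, 3), -1416)) = Add(Rational(2, 3), 472) = Rational(1418, 3) ≈ 472.67)
Function('h')(x, G) = 0
Mul(Function('k')(-5, Function('h')(Add(3, Mul(-1, 4)), -3)), S) = Mul(-1, Rational(1418, 3)) = Rational(-1418, 3)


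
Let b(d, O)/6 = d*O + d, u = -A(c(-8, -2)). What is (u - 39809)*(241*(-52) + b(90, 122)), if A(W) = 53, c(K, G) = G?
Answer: -2148083456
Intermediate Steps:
u = -53 (u = -1*53 = -53)
b(d, O) = 6*d + 6*O*d (b(d, O) = 6*(d*O + d) = 6*(O*d + d) = 6*(d + O*d) = 6*d + 6*O*d)
(u - 39809)*(241*(-52) + b(90, 122)) = (-53 - 39809)*(241*(-52) + 6*90*(1 + 122)) = -39862*(-12532 + 6*90*123) = -39862*(-12532 + 66420) = -39862*53888 = -2148083456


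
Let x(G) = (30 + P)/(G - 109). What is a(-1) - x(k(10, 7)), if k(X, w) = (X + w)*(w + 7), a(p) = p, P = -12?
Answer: -49/43 ≈ -1.1395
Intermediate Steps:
k(X, w) = (7 + w)*(X + w) (k(X, w) = (X + w)*(7 + w) = (7 + w)*(X + w))
x(G) = 18/(-109 + G) (x(G) = (30 - 12)/(G - 109) = 18/(-109 + G))
a(-1) - x(k(10, 7)) = -1 - 18/(-109 + (7**2 + 7*10 + 7*7 + 10*7)) = -1 - 18/(-109 + (49 + 70 + 49 + 70)) = -1 - 18/(-109 + 238) = -1 - 18/129 = -1 - 1*6/43 = -1 - 6/43 = -49/43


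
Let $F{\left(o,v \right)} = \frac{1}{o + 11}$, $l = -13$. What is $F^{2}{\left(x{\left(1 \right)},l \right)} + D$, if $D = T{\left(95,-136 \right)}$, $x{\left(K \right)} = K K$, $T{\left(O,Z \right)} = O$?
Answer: $\frac{13681}{144} \approx 95.007$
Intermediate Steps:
$x{\left(K \right)} = K^{2}$
$F{\left(o,v \right)} = \frac{1}{11 + o}$
$D = 95$
$F^{2}{\left(x{\left(1 \right)},l \right)} + D = \left(\frac{1}{11 + 1^{2}}\right)^{2} + 95 = \left(\frac{1}{11 + 1}\right)^{2} + 95 = \left(\frac{1}{12}\right)^{2} + 95 = \frac{1}{144} + 95 = \frac{13681}{144}$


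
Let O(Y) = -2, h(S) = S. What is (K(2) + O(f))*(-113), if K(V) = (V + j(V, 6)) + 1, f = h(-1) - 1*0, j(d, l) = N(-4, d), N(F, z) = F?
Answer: 339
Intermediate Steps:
j(d, l) = -4
f = -1 (f = -1 - 1*0 = -1 + 0 = -1)
K(V) = -3 + V (K(V) = (V - 4) + 1 = (-4 + V) + 1 = -3 + V)
(K(2) + O(f))*(-113) = ((-3 + 2) - 2)*(-113) = (-1 - 2)*(-113) = -3*(-113) = 339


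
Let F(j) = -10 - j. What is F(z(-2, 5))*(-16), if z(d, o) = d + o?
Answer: 208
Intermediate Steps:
F(z(-2, 5))*(-16) = (-10 - (-2 + 5))*(-16) = (-10 - 1*3)*(-16) = (-10 - 3)*(-16) = -13*(-16) = 208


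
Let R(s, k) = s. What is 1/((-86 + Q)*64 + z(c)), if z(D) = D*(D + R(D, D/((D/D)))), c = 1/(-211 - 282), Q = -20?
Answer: -243049/1648844414 ≈ -0.00014741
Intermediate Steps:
c = -1/493 (c = 1/(-493) = -1/493 ≈ -0.0020284)
z(D) = 2*D**2 (z(D) = D*(D + D) = D*(2*D) = 2*D**2)
1/((-86 + Q)*64 + z(c)) = 1/((-86 - 20)*64 + 2*(-1/493)**2) = 1/(-106*64 + 2*(1/243049)) = 1/(-6784 + 2/243049) = 1/(-1648844414/243049) = -243049/1648844414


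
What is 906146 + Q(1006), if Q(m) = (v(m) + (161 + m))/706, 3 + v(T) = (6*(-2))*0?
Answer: 319870120/353 ≈ 9.0615e+5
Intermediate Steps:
v(T) = -3 (v(T) = -3 + (6*(-2))*0 = -3 - 12*0 = -3 + 0 = -3)
Q(m) = 79/353 + m/706 (Q(m) = (-3 + (161 + m))/706 = (158 + m)*(1/706) = 79/353 + m/706)
906146 + Q(1006) = 906146 + (79/353 + (1/706)*1006) = 906146 + (79/353 + 503/353) = 906146 + 582/353 = 319870120/353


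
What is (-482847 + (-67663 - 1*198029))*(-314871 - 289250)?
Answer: 452208129219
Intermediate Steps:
(-482847 + (-67663 - 1*198029))*(-314871 - 289250) = (-482847 + (-67663 - 198029))*(-604121) = (-482847 - 265692)*(-604121) = -748539*(-604121) = 452208129219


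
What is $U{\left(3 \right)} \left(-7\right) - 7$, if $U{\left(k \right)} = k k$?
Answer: $-70$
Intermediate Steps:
$U{\left(k \right)} = k^{2}$
$U{\left(3 \right)} \left(-7\right) - 7 = 3^{2} \left(-7\right) - 7 = 9 \left(-7\right) - 7 = -63 - 7 = -70$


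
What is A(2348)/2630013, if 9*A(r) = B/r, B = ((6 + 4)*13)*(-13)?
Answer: -845/27788717358 ≈ -3.0408e-8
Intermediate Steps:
B = -1690 (B = (10*13)*(-13) = 130*(-13) = -1690)
A(r) = -1690/(9*r) (A(r) = (-1690/r)/9 = -1690/(9*r))
A(2348)/2630013 = -1690/9/2348/2630013 = -1690/9*1/2348*(1/2630013) = -845/10566*1/2630013 = -845/27788717358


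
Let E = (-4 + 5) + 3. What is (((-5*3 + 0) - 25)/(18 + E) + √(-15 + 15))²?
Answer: 400/121 ≈ 3.3058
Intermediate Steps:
E = 4 (E = 1 + 3 = 4)
(((-5*3 + 0) - 25)/(18 + E) + √(-15 + 15))² = (((-5*3 + 0) - 25)/(18 + 4) + √(-15 + 15))² = (((-15 + 0) - 25)/22 + √0)² = ((-15 - 25)*(1/22) + 0)² = (-40*1/22 + 0)² = (-20/11 + 0)² = (-20/11)² = 400/121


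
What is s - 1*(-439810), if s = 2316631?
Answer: 2756441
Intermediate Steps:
s - 1*(-439810) = 2316631 - 1*(-439810) = 2316631 + 439810 = 2756441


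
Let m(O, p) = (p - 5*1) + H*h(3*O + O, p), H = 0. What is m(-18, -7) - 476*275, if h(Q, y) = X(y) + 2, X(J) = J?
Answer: -130912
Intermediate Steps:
h(Q, y) = 2 + y (h(Q, y) = y + 2 = 2 + y)
m(O, p) = -5 + p (m(O, p) = (p - 5*1) + 0*(2 + p) = (p - 5) + 0 = (-5 + p) + 0 = -5 + p)
m(-18, -7) - 476*275 = (-5 - 7) - 476*275 = -12 - 130900 = -130912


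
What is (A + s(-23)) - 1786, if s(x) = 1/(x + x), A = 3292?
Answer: 69275/46 ≈ 1506.0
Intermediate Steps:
s(x) = 1/(2*x)
(A + s(-23)) - 1786 = (3292 + (1/2)/(-23)) - 1786 = (3292 + (1/2)*(-1/23)) - 1786 = (3292 - 1/46) - 1786 = 151431/46 - 1786 = 69275/46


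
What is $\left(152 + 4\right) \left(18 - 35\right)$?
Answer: $-2652$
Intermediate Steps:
$\left(152 + 4\right) \left(18 - 35\right) = 156 \left(18 - 35\right) = 156 \left(-17\right) = -2652$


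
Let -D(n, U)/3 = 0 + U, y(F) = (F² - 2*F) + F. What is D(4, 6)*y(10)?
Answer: -1620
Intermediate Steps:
y(F) = F² - F
D(n, U) = -3*U (D(n, U) = -3*(0 + U) = -3*U)
D(4, 6)*y(10) = (-3*6)*(10*(-1 + 10)) = -180*9 = -18*90 = -1620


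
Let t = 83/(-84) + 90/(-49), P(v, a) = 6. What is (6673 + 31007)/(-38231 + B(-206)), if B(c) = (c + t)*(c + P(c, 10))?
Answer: 5538960/519493 ≈ 10.662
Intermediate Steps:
t = -1661/588 (t = 83*(-1/84) + 90*(-1/49) = -83/84 - 90/49 = -1661/588 ≈ -2.8248)
B(c) = (6 + c)*(-1661/588 + c) (B(c) = (c - 1661/588)*(c + 6) = (-1661/588 + c)*(6 + c) = (6 + c)*(-1661/588 + c))
(6673 + 31007)/(-38231 + B(-206)) = (6673 + 31007)/(-38231 + (-1661/98 + (-206)**2 + (1867/588)*(-206))) = 37680/(-38231 + (-1661/98 + 42436 - 192301/294)) = 37680/(-38231 + 6139450/147) = 37680/(519493/147) = 37680*(147/519493) = 5538960/519493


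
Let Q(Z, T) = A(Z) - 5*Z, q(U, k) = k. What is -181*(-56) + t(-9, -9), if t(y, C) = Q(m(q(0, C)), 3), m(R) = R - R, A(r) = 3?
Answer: 10139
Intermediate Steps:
m(R) = 0
Q(Z, T) = 3 - 5*Z
t(y, C) = 3 (t(y, C) = 3 - 5*0 = 3 + 0 = 3)
-181*(-56) + t(-9, -9) = -181*(-56) + 3 = 10136 + 3 = 10139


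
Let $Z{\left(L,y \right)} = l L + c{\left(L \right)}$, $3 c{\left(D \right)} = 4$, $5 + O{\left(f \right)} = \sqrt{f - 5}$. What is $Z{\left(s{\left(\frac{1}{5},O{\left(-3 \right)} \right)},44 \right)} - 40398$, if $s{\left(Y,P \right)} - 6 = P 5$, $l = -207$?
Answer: $- \frac{109391}{3} - 2070 i \sqrt{2} \approx -36464.0 - 2927.4 i$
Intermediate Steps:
$O{\left(f \right)} = -5 + \sqrt{-5 + f}$ ($O{\left(f \right)} = -5 + \sqrt{f - 5} = -5 + \sqrt{-5 + f}$)
$c{\left(D \right)} = \frac{4}{3}$ ($c{\left(D \right)} = \frac{1}{3} \cdot 4 = \frac{4}{3}$)
$s{\left(Y,P \right)} = 6 + 5 P$ ($s{\left(Y,P \right)} = 6 + P 5 = 6 + 5 P$)
$Z{\left(L,y \right)} = \frac{4}{3} - 207 L$ ($Z{\left(L,y \right)} = - 207 L + \frac{4}{3} = \frac{4}{3} - 207 L$)
$Z{\left(s{\left(\frac{1}{5},O{\left(-3 \right)} \right)},44 \right)} - 40398 = \left(\frac{4}{3} - 207 \left(6 + 5 \left(-5 + \sqrt{-5 - 3}\right)\right)\right) - 40398 = \left(\frac{4}{3} - 207 \left(6 + 5 \left(-5 + \sqrt{-8}\right)\right)\right) - 40398 = \left(\frac{4}{3} - 207 \left(6 + 5 \left(-5 + 2 i \sqrt{2}\right)\right)\right) - 40398 = \left(\frac{4}{3} - 207 \left(6 - \left(25 - 10 i \sqrt{2}\right)\right)\right) - 40398 = \left(\frac{4}{3} - 207 \left(-19 + 10 i \sqrt{2}\right)\right) - 40398 = \left(\frac{4}{3} + \left(3933 - 2070 i \sqrt{2}\right)\right) - 40398 = \left(\frac{11803}{3} - 2070 i \sqrt{2}\right) - 40398 = - \frac{109391}{3} - 2070 i \sqrt{2}$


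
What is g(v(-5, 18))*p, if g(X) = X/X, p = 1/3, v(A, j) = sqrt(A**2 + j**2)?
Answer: 1/3 ≈ 0.33333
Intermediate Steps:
p = 1/3 ≈ 0.33333
g(X) = 1
g(v(-5, 18))*p = 1*(1/3) = 1/3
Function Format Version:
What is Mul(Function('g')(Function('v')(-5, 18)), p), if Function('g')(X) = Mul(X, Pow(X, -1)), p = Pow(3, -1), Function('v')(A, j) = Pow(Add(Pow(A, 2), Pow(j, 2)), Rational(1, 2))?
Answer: Rational(1, 3) ≈ 0.33333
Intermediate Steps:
p = Rational(1, 3) ≈ 0.33333
Function('g')(X) = 1
Mul(Function('g')(Function('v')(-5, 18)), p) = Mul(1, Rational(1, 3)) = Rational(1, 3)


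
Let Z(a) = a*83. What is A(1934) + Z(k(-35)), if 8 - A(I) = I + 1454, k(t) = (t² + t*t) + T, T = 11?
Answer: 200883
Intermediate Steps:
k(t) = 11 + 2*t² (k(t) = (t² + t*t) + 11 = (t² + t²) + 11 = 2*t² + 11 = 11 + 2*t²)
Z(a) = 83*a
A(I) = -1446 - I (A(I) = 8 - (I + 1454) = 8 - (1454 + I) = 8 + (-1454 - I) = -1446 - I)
A(1934) + Z(k(-35)) = (-1446 - 1*1934) + 83*(11 + 2*(-35)²) = (-1446 - 1934) + 83*(11 + 2*1225) = -3380 + 83*(11 + 2450) = -3380 + 83*2461 = -3380 + 204263 = 200883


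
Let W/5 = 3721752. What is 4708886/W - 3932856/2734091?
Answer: -30155525292967/25439021618580 ≈ -1.1854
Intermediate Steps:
W = 18608760 (W = 5*3721752 = 18608760)
4708886/W - 3932856/2734091 = 4708886/18608760 - 3932856/2734091 = 4708886*(1/18608760) - 3932856*1/2734091 = 2354443/9304380 - 3932856/2734091 = -30155525292967/25439021618580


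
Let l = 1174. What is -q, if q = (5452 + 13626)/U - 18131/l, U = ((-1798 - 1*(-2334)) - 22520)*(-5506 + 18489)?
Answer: 1293735271801/83770262832 ≈ 15.444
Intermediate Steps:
U = -285418272 (U = ((-1798 + 2334) - 22520)*12983 = (536 - 22520)*12983 = -21984*12983 = -285418272)
q = -1293735271801/83770262832 (q = (5452 + 13626)/(-285418272) - 18131/1174 = 19078*(-1/285418272) - 18131*1/1174 = -9539/142709136 - 18131/1174 = -1293735271801/83770262832 ≈ -15.444)
-q = -1*(-1293735271801/83770262832) = 1293735271801/83770262832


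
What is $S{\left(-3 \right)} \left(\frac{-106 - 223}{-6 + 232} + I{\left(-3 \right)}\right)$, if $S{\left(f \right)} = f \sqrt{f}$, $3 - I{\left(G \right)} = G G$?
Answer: $\frac{5055 i \sqrt{3}}{226} \approx 38.741 i$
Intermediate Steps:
$I{\left(G \right)} = 3 - G^{2}$ ($I{\left(G \right)} = 3 - G G = 3 - G^{2}$)
$S{\left(f \right)} = f^{\frac{3}{2}}$
$S{\left(-3 \right)} \left(\frac{-106 - 223}{-6 + 232} + I{\left(-3 \right)}\right) = \left(-3\right)^{\frac{3}{2}} \left(\frac{-106 - 223}{-6 + 232} + \left(3 - \left(-3\right)^{2}\right)\right) = - 3 i \sqrt{3} \left(- \frac{329}{226} + \left(3 - 9\right)\right) = - 3 i \sqrt{3} \left(\left(-329\right) \frac{1}{226} + \left(3 - 9\right)\right) = - 3 i \sqrt{3} \left(- \frac{329}{226} - 6\right) = - 3 i \sqrt{3} \left(- \frac{1685}{226}\right) = \frac{5055 i \sqrt{3}}{226}$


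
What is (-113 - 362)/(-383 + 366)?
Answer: 475/17 ≈ 27.941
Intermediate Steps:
(-113 - 362)/(-383 + 366) = -475/(-17) = -475*(-1/17) = 475/17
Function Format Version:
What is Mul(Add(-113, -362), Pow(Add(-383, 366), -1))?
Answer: Rational(475, 17) ≈ 27.941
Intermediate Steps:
Mul(Add(-113, -362), Pow(Add(-383, 366), -1)) = Mul(-475, Pow(-17, -1)) = Mul(-475, Rational(-1, 17)) = Rational(475, 17)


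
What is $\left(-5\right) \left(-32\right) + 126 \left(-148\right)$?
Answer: $-18488$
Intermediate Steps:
$\left(-5\right) \left(-32\right) + 126 \left(-148\right) = 160 - 18648 = -18488$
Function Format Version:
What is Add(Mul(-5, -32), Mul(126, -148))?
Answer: -18488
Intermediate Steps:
Add(Mul(-5, -32), Mul(126, -148)) = Add(160, -18648) = -18488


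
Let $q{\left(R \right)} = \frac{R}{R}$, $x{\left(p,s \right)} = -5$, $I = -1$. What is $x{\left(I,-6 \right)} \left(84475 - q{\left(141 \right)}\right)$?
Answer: $-422370$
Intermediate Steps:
$q{\left(R \right)} = 1$
$x{\left(I,-6 \right)} \left(84475 - q{\left(141 \right)}\right) = - 5 \left(84475 - 1\right) = \left(-5\right) 84474 = -422370$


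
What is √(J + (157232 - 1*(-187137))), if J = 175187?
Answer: 2*√129889 ≈ 720.80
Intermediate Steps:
√(J + (157232 - 1*(-187137))) = √(175187 + (157232 - 1*(-187137))) = √(175187 + (157232 + 187137)) = √(175187 + 344369) = √519556 = 2*√129889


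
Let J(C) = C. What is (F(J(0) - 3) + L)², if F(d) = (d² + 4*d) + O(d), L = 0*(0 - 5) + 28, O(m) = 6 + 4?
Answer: 1225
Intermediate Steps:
O(m) = 10
L = 28 (L = 0*(-5) + 28 = 0 + 28 = 28)
F(d) = 10 + d² + 4*d (F(d) = (d² + 4*d) + 10 = 10 + d² + 4*d)
(F(J(0) - 3) + L)² = ((10 + (0 - 3)² + 4*(0 - 3)) + 28)² = ((10 + (-3)² + 4*(-3)) + 28)² = ((10 + 9 - 12) + 28)² = (7 + 28)² = 35² = 1225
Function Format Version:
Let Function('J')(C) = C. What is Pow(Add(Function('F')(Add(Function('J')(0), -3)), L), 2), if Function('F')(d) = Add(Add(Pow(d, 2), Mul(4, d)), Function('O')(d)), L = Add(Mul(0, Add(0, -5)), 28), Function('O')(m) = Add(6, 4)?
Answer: 1225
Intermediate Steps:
Function('O')(m) = 10
L = 28 (L = Add(Mul(0, -5), 28) = Add(0, 28) = 28)
Function('F')(d) = Add(10, Pow(d, 2), Mul(4, d)) (Function('F')(d) = Add(Add(Pow(d, 2), Mul(4, d)), 10) = Add(10, Pow(d, 2), Mul(4, d)))
Pow(Add(Function('F')(Add(Function('J')(0), -3)), L), 2) = Pow(Add(Add(10, Pow(Add(0, -3), 2), Mul(4, Add(0, -3))), 28), 2) = Pow(Add(Add(10, Pow(-3, 2), Mul(4, -3)), 28), 2) = Pow(Add(Add(10, 9, -12), 28), 2) = Pow(Add(7, 28), 2) = Pow(35, 2) = 1225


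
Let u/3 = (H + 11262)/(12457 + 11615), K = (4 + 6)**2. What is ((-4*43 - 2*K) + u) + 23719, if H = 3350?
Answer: 46837735/2006 ≈ 23349.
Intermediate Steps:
K = 100 (K = 10**2 = 100)
u = 3653/2006 (u = 3*((3350 + 11262)/(12457 + 11615)) = 3*(14612/24072) = 3*(14612*(1/24072)) = 3*(3653/6018) = 3653/2006 ≈ 1.8210)
((-4*43 - 2*K) + u) + 23719 = ((-4*43 - 2*100) + 3653/2006) + 23719 = ((-172 - 200) + 3653/2006) + 23719 = (-372 + 3653/2006) + 23719 = -742579/2006 + 23719 = 46837735/2006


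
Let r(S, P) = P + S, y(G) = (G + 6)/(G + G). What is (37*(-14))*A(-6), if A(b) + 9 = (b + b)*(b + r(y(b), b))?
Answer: -69930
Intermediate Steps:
y(G) = (6 + G)/(2*G) (y(G) = (6 + G)/((2*G)) = (6 + G)*(1/(2*G)) = (6 + G)/(2*G))
A(b) = -9 + 2*b*(2*b + (6 + b)/(2*b)) (A(b) = -9 + (b + b)*(b + (b + (6 + b)/(2*b))) = -9 + (2*b)*(2*b + (6 + b)/(2*b)) = -9 + 2*b*(2*b + (6 + b)/(2*b)))
(37*(-14))*A(-6) = (37*(-14))*(-3 - 6 + 4*(-6)²) = -518*(-3 - 6 + 4*36) = -518*(-3 - 6 + 144) = -518*135 = -69930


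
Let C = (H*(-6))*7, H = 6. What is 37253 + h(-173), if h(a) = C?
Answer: 37001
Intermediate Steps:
C = -252 (C = (6*(-6))*7 = -36*7 = -252)
h(a) = -252
37253 + h(-173) = 37253 - 252 = 37001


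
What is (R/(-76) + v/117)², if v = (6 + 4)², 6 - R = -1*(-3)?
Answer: 52548001/79067664 ≈ 0.66460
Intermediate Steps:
R = 3 (R = 6 - (-1)*(-3) = 6 - 1*3 = 6 - 3 = 3)
v = 100 (v = 10² = 100)
(R/(-76) + v/117)² = (3/(-76) + 100/117)² = (3*(-1/76) + 100*(1/117))² = (-3/76 + 100/117)² = (7249/8892)² = 52548001/79067664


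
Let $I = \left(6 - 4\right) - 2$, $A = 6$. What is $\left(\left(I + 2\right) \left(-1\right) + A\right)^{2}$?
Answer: $16$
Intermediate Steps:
$I = 0$ ($I = 2 - 2 = 0$)
$\left(\left(I + 2\right) \left(-1\right) + A\right)^{2} = \left(\left(0 + 2\right) \left(-1\right) + 6\right)^{2} = \left(2 \left(-1\right) + 6\right)^{2} = \left(-2 + 6\right)^{2} = 4^{2} = 16$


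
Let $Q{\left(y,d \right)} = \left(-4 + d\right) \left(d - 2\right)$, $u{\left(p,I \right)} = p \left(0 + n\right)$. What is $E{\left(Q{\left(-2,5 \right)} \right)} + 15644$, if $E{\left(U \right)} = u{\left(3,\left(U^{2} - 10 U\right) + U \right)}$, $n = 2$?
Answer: $15650$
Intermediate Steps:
$u{\left(p,I \right)} = 2 p$ ($u{\left(p,I \right)} = p \left(0 + 2\right) = p 2 = 2 p$)
$Q{\left(y,d \right)} = \left(-4 + d\right) \left(-2 + d\right)$
$E{\left(U \right)} = 6$ ($E{\left(U \right)} = 2 \cdot 3 = 6$)
$E{\left(Q{\left(-2,5 \right)} \right)} + 15644 = 6 + 15644 = 15650$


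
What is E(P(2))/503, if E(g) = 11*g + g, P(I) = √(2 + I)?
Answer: 24/503 ≈ 0.047714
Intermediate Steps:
E(g) = 12*g
E(P(2))/503 = (12*√(2 + 2))/503 = (12*√4)*(1/503) = (12*2)*(1/503) = 24*(1/503) = 24/503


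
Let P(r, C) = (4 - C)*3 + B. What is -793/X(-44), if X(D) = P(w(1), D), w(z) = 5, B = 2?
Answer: -793/146 ≈ -5.4315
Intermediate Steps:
P(r, C) = 14 - 3*C (P(r, C) = (4 - C)*3 + 2 = (12 - 3*C) + 2 = 14 - 3*C)
X(D) = 14 - 3*D
-793/X(-44) = -793/(14 - 3*(-44)) = -793/(14 + 132) = -793/146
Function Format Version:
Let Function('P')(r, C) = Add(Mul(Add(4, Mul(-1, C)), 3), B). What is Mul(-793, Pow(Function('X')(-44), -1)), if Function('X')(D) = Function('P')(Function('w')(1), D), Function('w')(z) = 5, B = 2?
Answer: Rational(-793, 146) ≈ -5.4315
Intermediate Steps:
Function('P')(r, C) = Add(14, Mul(-3, C)) (Function('P')(r, C) = Add(Mul(Add(4, Mul(-1, C)), 3), 2) = Add(Add(12, Mul(-3, C)), 2) = Add(14, Mul(-3, C)))
Function('X')(D) = Add(14, Mul(-3, D))
Mul(-793, Pow(Function('X')(-44), -1)) = Mul(-793, Pow(Add(14, Mul(-3, -44)), -1)) = Mul(-793, Pow(Add(14, 132), -1)) = Mul(-793, Pow(146, -1)) = Mul(-793, Rational(1, 146)) = Rational(-793, 146)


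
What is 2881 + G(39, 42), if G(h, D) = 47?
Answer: 2928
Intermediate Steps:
2881 + G(39, 42) = 2881 + 47 = 2928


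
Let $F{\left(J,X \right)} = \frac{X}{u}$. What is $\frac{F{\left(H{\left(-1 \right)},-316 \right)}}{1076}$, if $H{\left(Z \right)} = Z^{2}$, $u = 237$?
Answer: $- \frac{1}{807} \approx -0.0012392$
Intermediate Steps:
$F{\left(J,X \right)} = \frac{X}{237}$
$\frac{F{\left(H{\left(-1 \right)},-316 \right)}}{1076} = \frac{\frac{1}{237} \left(-316\right)}{1076} = \left(- \frac{4}{3}\right) \frac{1}{1076} = - \frac{1}{807}$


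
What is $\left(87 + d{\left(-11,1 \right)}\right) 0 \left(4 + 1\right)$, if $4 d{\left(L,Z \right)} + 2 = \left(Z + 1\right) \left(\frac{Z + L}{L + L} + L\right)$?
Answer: $0$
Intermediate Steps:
$d{\left(L,Z \right)} = - \frac{1}{2} + \frac{\left(1 + Z\right) \left(L + \frac{L + Z}{2 L}\right)}{4}$ ($d{\left(L,Z \right)} = - \frac{1}{2} + \frac{\left(Z + 1\right) \left(\frac{Z + L}{L + L} + L\right)}{4} = - \frac{1}{2} + \frac{\left(1 + Z\right) \left(\frac{L + Z}{2 L} + L\right)}{4} = - \frac{1}{2} + \frac{\left(1 + Z\right) \left(L + \frac{L + Z}{2 L}\right)}{4}$)
$\left(87 + d{\left(-11,1 \right)}\right) 0 \left(4 + 1\right) = \left(87 + \frac{1 + 1^{2} - 11 \left(-3 + 1 + 2 \left(-11\right) + 2 \left(-11\right) 1\right)}{8 \left(-11\right)}\right) 0 \left(4 + 1\right) = \left(87 + \frac{1}{8} \left(- \frac{1}{11}\right) \left(1 + 1 - 11 \left(-3 + 1 - 22 - 22\right)\right)\right) 0 \cdot 5 = \left(87 + \frac{1}{8} \left(- \frac{1}{11}\right) \left(1 + 1 - -506\right)\right) 0 = \left(87 + \frac{1}{8} \left(- \frac{1}{11}\right) \left(1 + 1 + 506\right)\right) 0 = \left(87 + \frac{1}{8} \left(- \frac{1}{11}\right) 508\right) 0 = \left(87 - \frac{127}{22}\right) 0 = \frac{1787}{22} \cdot 0 = 0$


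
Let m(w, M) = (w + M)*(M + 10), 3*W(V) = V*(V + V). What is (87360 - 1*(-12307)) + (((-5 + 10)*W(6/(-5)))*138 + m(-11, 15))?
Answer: 502147/5 ≈ 1.0043e+5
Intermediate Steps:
W(V) = 2*V²/3 (W(V) = (V*(V + V))/3 = (V*(2*V))/3 = (2*V²)/3 = 2*V²/3)
m(w, M) = (10 + M)*(M + w) (m(w, M) = (M + w)*(10 + M) = (10 + M)*(M + w))
(87360 - 1*(-12307)) + (((-5 + 10)*W(6/(-5)))*138 + m(-11, 15)) = (87360 - 1*(-12307)) + (((-5 + 10)*(2*(6/(-5))²/3))*138 + (15² + 10*15 + 10*(-11) + 15*(-11))) = (87360 + 12307) + ((5*(2*(6*(-⅕))²/3))*138 + (225 + 150 - 110 - 165)) = 99667 + ((5*(2*(-6/5)²/3))*138 + 100) = 99667 + ((5*((⅔)*(36/25)))*138 + 100) = 99667 + ((5*(24/25))*138 + 100) = 99667 + ((24/5)*138 + 100) = 99667 + (3312/5 + 100) = 99667 + 3812/5 = 502147/5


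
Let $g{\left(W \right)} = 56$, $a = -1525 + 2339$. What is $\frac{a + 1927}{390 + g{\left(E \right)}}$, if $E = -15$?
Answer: $\frac{2741}{446} \approx 6.1457$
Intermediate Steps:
$a = 814$
$\frac{a + 1927}{390 + g{\left(E \right)}} = \frac{814 + 1927}{390 + 56} = \frac{2741}{446}$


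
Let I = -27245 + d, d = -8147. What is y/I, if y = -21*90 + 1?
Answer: 1889/35392 ≈ 0.053374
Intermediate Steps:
I = -35392 (I = -27245 - 8147 = -35392)
y = -1889 (y = -1890 + 1 = -1889)
y/I = -1889/(-35392) = -1889*(-1/35392) = 1889/35392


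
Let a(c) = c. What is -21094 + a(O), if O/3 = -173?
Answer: -21613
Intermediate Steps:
O = -519 (O = 3*(-173) = -519)
-21094 + a(O) = -21094 - 519 = -21613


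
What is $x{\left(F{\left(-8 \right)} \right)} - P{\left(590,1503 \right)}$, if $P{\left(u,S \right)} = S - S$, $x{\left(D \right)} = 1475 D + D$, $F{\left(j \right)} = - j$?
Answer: $11808$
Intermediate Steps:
$x{\left(D \right)} = 1476 D$
$P{\left(u,S \right)} = 0$
$x{\left(F{\left(-8 \right)} \right)} - P{\left(590,1503 \right)} = 1476 \left(\left(-1\right) \left(-8\right)\right) - 0 = 1476 \cdot 8 + 0 = 11808 + 0 = 11808$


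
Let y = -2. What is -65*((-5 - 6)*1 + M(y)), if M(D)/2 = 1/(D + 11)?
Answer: 6305/9 ≈ 700.56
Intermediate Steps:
M(D) = 2/(11 + D) (M(D) = 2/(D + 11) = 2/(11 + D))
-65*((-5 - 6)*1 + M(y)) = -65*((-5 - 6)*1 + 2/(11 - 2)) = -65*(-11*1 + 2/9) = -65*(-11 + 2*(⅑)) = -65*(-11 + 2/9) = -65*(-97/9) = 6305/9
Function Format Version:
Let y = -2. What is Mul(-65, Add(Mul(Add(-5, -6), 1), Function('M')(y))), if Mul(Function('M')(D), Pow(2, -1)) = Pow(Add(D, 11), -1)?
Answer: Rational(6305, 9) ≈ 700.56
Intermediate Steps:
Function('M')(D) = Mul(2, Pow(Add(11, D), -1)) (Function('M')(D) = Mul(2, Pow(Add(D, 11), -1)) = Mul(2, Pow(Add(11, D), -1)))
Mul(-65, Add(Mul(Add(-5, -6), 1), Function('M')(y))) = Mul(-65, Add(Mul(Add(-5, -6), 1), Mul(2, Pow(Add(11, -2), -1)))) = Mul(-65, Add(Mul(-11, 1), Mul(2, Pow(9, -1)))) = Mul(-65, Add(-11, Mul(2, Rational(1, 9)))) = Mul(-65, Add(-11, Rational(2, 9))) = Mul(-65, Rational(-97, 9)) = Rational(6305, 9)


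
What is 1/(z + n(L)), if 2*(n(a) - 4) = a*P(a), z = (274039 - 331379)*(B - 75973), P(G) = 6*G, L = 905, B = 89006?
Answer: -1/744855141 ≈ -1.3425e-9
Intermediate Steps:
z = -747312220 (z = (274039 - 331379)*(89006 - 75973) = -57340*13033 = -747312220)
n(a) = 4 + 3*a² (n(a) = 4 + (a*(6*a))/2 = 4 + (6*a²)/2 = 4 + 3*a²)
1/(z + n(L)) = 1/(-747312220 + (4 + 3*905²)) = 1/(-747312220 + (4 + 3*819025)) = 1/(-747312220 + (4 + 2457075)) = 1/(-747312220 + 2457079) = 1/(-744855141) = -1/744855141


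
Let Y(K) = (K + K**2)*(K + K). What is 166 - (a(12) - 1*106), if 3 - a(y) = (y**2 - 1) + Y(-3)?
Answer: 376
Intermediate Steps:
Y(K) = 2*K*(K + K**2) (Y(K) = (K + K**2)*(2*K) = 2*K*(K + K**2))
a(y) = 40 - y**2 (a(y) = 3 - ((y**2 - 1) + 2*(-3)**2*(1 - 3)) = 3 - ((-1 + y**2) + 2*9*(-2)) = 3 - ((-1 + y**2) - 36) = 3 - (-37 + y**2) = 3 + (37 - y**2) = 40 - y**2)
166 - (a(12) - 1*106) = 166 - ((40 - 1*12**2) - 1*106) = 166 - ((40 - 1*144) - 106) = 166 - ((40 - 144) - 106) = 166 - (-104 - 106) = 166 - 1*(-210) = 166 + 210 = 376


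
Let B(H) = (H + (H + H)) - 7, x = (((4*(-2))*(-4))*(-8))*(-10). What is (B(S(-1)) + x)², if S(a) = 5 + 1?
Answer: 6610041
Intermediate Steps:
S(a) = 6
x = 2560 (x = (-8*(-4)*(-8))*(-10) = (32*(-8))*(-10) = -256*(-10) = 2560)
B(H) = -7 + 3*H (B(H) = (H + 2*H) - 7 = 3*H - 7 = -7 + 3*H)
(B(S(-1)) + x)² = ((-7 + 3*6) + 2560)² = ((-7 + 18) + 2560)² = (11 + 2560)² = 2571² = 6610041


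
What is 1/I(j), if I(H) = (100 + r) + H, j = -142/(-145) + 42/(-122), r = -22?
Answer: 8845/695527 ≈ 0.012717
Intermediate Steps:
j = 5617/8845 (j = -142*(-1/145) + 42*(-1/122) = 142/145 - 21/61 = 5617/8845 ≈ 0.63505)
I(H) = 78 + H (I(H) = (100 - 22) + H = 78 + H)
1/I(j) = 1/(78 + 5617/8845) = 1/(695527/8845) = 8845/695527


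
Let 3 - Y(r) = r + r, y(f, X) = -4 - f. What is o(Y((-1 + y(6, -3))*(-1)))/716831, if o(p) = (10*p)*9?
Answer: -1710/716831 ≈ -0.0023855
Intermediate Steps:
Y(r) = 3 - 2*r (Y(r) = 3 - (r + r) = 3 - 2*r)
o(p) = 90*p
o(Y((-1 + y(6, -3))*(-1)))/716831 = (90*(3 - 2*(-1 + (-4 - 1*6))*(-1)))/716831 = (90*(3 - 2*(-1 + (-4 - 6))*(-1)))*(1/716831) = (90*(3 - 2*(-1 - 10)*(-1)))*(1/716831) = (90*(3 - (-22)*(-1)))*(1/716831) = (90*(3 - 2*11))*(1/716831) = (90*(3 - 22))*(1/716831) = (90*(-19))*(1/716831) = -1710*1/716831 = -1710/716831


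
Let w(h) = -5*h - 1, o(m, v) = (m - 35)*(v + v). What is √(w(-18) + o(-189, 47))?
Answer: I*√20967 ≈ 144.8*I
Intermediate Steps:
o(m, v) = 2*v*(-35 + m) (o(m, v) = (-35 + m)*(2*v) = 2*v*(-35 + m))
w(h) = -1 - 5*h
√(w(-18) + o(-189, 47)) = √((-1 - 5*(-18)) + 2*47*(-35 - 189)) = √((-1 + 90) + 2*47*(-224)) = √(89 - 21056) = √(-20967) = I*√20967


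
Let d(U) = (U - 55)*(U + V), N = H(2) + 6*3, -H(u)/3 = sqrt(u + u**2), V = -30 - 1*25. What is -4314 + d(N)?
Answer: -2891 + 222*sqrt(6) ≈ -2347.2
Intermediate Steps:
V = -55 (V = -30 - 25 = -55)
H(u) = -3*sqrt(u + u**2)
N = 18 - 3*sqrt(6) (N = -3*sqrt(2)*sqrt(1 + 2) + 6*3 = -3*sqrt(6) + 18 = 18 - 3*sqrt(6) ≈ 10.652)
d(U) = (-55 + U)**2 (d(U) = (U - 55)*(U - 55) = (-55 + U)*(-55 + U) = (-55 + U)**2)
-4314 + d(N) = -4314 + (3025 + (18 - 3*sqrt(6))**2 - 110*(18 - 3*sqrt(6))) = -4314 + (3025 + (18 - 3*sqrt(6))**2 + (-1980 + 330*sqrt(6))) = -4314 + (1045 + (18 - 3*sqrt(6))**2 + 330*sqrt(6)) = -3269 + (18 - 3*sqrt(6))**2 + 330*sqrt(6)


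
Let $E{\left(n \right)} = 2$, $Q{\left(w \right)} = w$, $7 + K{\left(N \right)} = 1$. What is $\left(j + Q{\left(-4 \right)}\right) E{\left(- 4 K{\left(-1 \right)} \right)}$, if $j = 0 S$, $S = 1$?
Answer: $-8$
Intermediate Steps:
$K{\left(N \right)} = -6$ ($K{\left(N \right)} = -7 + 1 = -6$)
$j = 0$ ($j = 0 \cdot 1 = 0$)
$\left(j + Q{\left(-4 \right)}\right) E{\left(- 4 K{\left(-1 \right)} \right)} = \left(0 - 4\right) 2 = \left(-4\right) 2 = -8$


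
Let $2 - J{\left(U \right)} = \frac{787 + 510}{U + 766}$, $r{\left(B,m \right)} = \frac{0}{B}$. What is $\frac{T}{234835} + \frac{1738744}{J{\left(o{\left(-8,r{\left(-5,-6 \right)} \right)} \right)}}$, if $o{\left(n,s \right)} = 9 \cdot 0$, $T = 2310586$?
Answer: $\frac{12510883622942}{2207449} \approx 5.6676 \cdot 10^{6}$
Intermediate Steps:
$r{\left(B,m \right)} = 0$
$o{\left(n,s \right)} = 0$
$J{\left(U \right)} = 2 - \frac{1297}{766 + U}$ ($J{\left(U \right)} = 2 - \frac{787 + 510}{U + 766} = 2 - \frac{1297}{766 + U}$)
$\frac{T}{234835} + \frac{1738744}{J{\left(o{\left(-8,r{\left(-5,-6 \right)} \right)} \right)}} = \frac{2310586}{234835} + \frac{1738744}{\frac{1}{766 + 0} \left(235 + 2 \cdot 0\right)} = 2310586 \cdot \frac{1}{234835} + \frac{1738744}{\frac{1}{766} \left(235 + 0\right)} = \frac{2310586}{234835} + \frac{1738744}{\frac{1}{766} \cdot 235} = \frac{2310586}{234835} + \frac{1738744}{\frac{235}{766}} = \frac{2310586}{234835} + 1738744 \cdot \frac{766}{235} = \frac{2310586}{234835} + \frac{1331877904}{235} = \frac{12510883622942}{2207449}$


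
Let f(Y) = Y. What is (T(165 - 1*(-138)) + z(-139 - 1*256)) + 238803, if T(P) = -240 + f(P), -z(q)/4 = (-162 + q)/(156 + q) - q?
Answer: 56709126/239 ≈ 2.3728e+5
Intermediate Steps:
z(q) = 4*q - 4*(-162 + q)/(156 + q) (z(q) = -4*((-162 + q)/(156 + q) - q) = -4*(-q + (-162 + q)/(156 + q)) = 4*q - 4*(-162 + q)/(156 + q))
T(P) = -240 + P
(T(165 - 1*(-138)) + z(-139 - 1*256)) + 238803 = ((-240 + (165 - 1*(-138))) + 4*(162 + (-139 - 1*256)**2 + 155*(-139 - 1*256))/(156 + (-139 - 1*256))) + 238803 = ((-240 + (165 + 138)) + 4*(162 + (-139 - 256)**2 + 155*(-139 - 256))/(156 + (-139 - 256))) + 238803 = ((-240 + 303) + 4*(162 + (-395)**2 + 155*(-395))/(156 - 395)) + 238803 = (63 + 4*(162 + 156025 - 61225)/(-239)) + 238803 = (63 + 4*(-1/239)*94962) + 238803 = (63 - 379848/239) + 238803 = -364791/239 + 238803 = 56709126/239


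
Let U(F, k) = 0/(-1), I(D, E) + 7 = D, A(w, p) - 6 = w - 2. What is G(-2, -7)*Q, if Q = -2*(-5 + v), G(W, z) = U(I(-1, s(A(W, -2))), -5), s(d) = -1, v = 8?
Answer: 0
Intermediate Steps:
A(w, p) = 4 + w (A(w, p) = 6 + (w - 2) = 6 + (-2 + w) = 4 + w)
I(D, E) = -7 + D
U(F, k) = 0 (U(F, k) = 0*(-1) = 0)
G(W, z) = 0
Q = -6 (Q = -2*(-5 + 8) = -2*3 = -6)
G(-2, -7)*Q = 0*(-6) = 0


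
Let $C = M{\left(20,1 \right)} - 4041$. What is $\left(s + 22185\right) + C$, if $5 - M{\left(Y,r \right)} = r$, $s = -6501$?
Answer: $11647$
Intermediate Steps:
$M{\left(Y,r \right)} = 5 - r$
$C = -4037$ ($C = \left(5 - 1\right) - 4041 = 4 - 4041 = -4037$)
$\left(s + 22185\right) + C = \left(-6501 + 22185\right) - 4037 = 15684 - 4037 = 11647$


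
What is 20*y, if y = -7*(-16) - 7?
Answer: 2100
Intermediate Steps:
y = 105 (y = 112 - 7 = 105)
20*y = 20*105 = 2100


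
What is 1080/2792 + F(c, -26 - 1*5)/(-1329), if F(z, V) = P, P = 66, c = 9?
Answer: 52127/154607 ≈ 0.33716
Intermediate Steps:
F(z, V) = 66
1080/2792 + F(c, -26 - 1*5)/(-1329) = 1080/2792 + 66/(-1329) = 1080*(1/2792) + 66*(-1/1329) = 135/349 - 22/443 = 52127/154607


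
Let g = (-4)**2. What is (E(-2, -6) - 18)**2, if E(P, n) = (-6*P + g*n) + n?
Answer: 11664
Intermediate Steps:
g = 16
E(P, n) = -6*P + 17*n (E(P, n) = (-6*P + 16*n) + n = -6*P + 17*n)
(E(-2, -6) - 18)**2 = ((-6*(-2) + 17*(-6)) - 18)**2 = ((12 - 102) - 18)**2 = (-90 - 18)**2 = (-108)**2 = 11664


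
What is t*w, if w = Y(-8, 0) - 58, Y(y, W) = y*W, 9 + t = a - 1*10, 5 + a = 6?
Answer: 1044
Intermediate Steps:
a = 1 (a = -5 + 6 = 1)
t = -18 (t = -9 + (1 - 1*10) = -9 + (1 - 10) = -9 - 9 = -18)
Y(y, W) = W*y
w = -58 (w = 0*(-8) - 58 = 0 - 58 = -58)
t*w = -18*(-58) = 1044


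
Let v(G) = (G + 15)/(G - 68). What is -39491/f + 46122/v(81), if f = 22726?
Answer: 1135200025/181808 ≈ 6244.0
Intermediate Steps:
v(G) = (15 + G)/(-68 + G)
-39491/f + 46122/v(81) = -39491/22726 + 46122/(((15 + 81)/(-68 + 81))) = -39491*1/22726 + 46122/((96/13)) = -39491/22726 + 46122/(((1/13)*96)) = -39491/22726 + 46122/(96/13) = -39491/22726 + 46122*(13/96) = -39491/22726 + 99931/16 = 1135200025/181808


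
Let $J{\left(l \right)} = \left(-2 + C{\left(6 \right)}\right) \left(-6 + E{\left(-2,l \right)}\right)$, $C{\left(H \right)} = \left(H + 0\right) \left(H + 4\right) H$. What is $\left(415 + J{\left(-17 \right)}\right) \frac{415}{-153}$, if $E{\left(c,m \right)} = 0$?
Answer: $\frac{719195}{153} \approx 4700.6$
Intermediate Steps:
$C{\left(H \right)} = H^{2} \left(4 + H\right)$ ($C{\left(H \right)} = H \left(4 + H\right) H = H^{2} \left(4 + H\right)$)
$J{\left(l \right)} = -2148$ ($J{\left(l \right)} = \left(-2 + 6^{2} \left(4 + 6\right)\right) \left(-6 + 0\right) = \left(-2 + 36 \cdot 10\right) \left(-6\right) = \left(-2 + 360\right) \left(-6\right) = 358 \left(-6\right) = -2148$)
$\left(415 + J{\left(-17 \right)}\right) \frac{415}{-153} = \left(415 - 2148\right) \frac{415}{-153} = - 1733 \cdot 415 \left(- \frac{1}{153}\right) = \left(-1733\right) \left(- \frac{415}{153}\right) = \frac{719195}{153}$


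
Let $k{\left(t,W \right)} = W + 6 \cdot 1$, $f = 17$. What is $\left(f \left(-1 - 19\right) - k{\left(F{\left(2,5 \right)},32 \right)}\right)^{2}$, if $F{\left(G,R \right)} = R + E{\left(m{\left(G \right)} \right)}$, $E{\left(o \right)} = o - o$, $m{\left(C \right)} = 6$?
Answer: $142884$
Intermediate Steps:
$E{\left(o \right)} = 0$
$F{\left(G,R \right)} = R$ ($F{\left(G,R \right)} = R + 0 = R$)
$k{\left(t,W \right)} = 6 + W$ ($k{\left(t,W \right)} = W + 6 = 6 + W$)
$\left(f \left(-1 - 19\right) - k{\left(F{\left(2,5 \right)},32 \right)}\right)^{2} = \left(17 \left(-1 - 19\right) - \left(6 + 32\right)\right)^{2} = \left(17 \left(-20\right) - 38\right)^{2} = \left(-340 - 38\right)^{2} = \left(-378\right)^{2} = 142884$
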